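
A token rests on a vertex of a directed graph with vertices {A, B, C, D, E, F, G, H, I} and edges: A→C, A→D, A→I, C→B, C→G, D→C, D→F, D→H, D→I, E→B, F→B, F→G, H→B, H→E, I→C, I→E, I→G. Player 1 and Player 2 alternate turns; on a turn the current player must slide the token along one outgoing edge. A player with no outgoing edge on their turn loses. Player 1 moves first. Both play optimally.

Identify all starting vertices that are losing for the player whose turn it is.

Compute win/loss labels from the base case upward. A position with no move is L. Any other position is W if it can reach an L in one move, else L.
Every edge goes from a vertex to one that appears earlier in the order G, B, C, E, F, I, H, D, A, so processing vertices in that order labels each vertex after all of its successors.
G: no outgoing edge → L
B: no outgoing edge → L
C: W (go to B, an L position)
E: W (go to B, an L position)
F: W (go to B, an L position)
I: W (go to G, an L position)
H: W (go to B, an L position)
D: L (options H(W), I(W), F(W), C(W) are all W)
A: W (go to D, an L position)
The losing starting vertices are exactly the entries labelled L in this table (3 of them).

B, D, G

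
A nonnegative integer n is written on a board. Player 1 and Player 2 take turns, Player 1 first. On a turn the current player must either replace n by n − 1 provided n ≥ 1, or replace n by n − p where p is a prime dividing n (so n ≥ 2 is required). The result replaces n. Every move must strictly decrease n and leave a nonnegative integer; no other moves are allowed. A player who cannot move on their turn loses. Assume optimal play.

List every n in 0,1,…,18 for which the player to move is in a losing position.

0, 4, 8, 12, 16

Work bottom-up. With no move the player to move loses. Otherwise the position is W if at least one move leads to an L position for the opponent, and L if every move leads to a W.
n=0: no move → L
n=1: →0(L), so W
n=2: →0(L), so W
n=3: →0(L), so W
n=4: →2(W), 3(W) — all W, so L
n=5: →0(L), so W
n=6: →4(L), so W
n=7: →0(L), so W
n=8: →6(W), 7(W) — all W, so L
n=9: →8(L), so W
n=10: →8(L), so W
n=11: →0(L), so W
n=12: →9(W), 10(W), 11(W) — all W, so L
n=13: →0(L), so W
n=14: →12(L), so W
n=15: →12(L), so W
n=16: →14(W), 15(W) — all W, so L
n=17: →0(L), so W
n=18: →16(L), so W
The losing starting values of n are exactly the entries labelled L in this table (5 of them).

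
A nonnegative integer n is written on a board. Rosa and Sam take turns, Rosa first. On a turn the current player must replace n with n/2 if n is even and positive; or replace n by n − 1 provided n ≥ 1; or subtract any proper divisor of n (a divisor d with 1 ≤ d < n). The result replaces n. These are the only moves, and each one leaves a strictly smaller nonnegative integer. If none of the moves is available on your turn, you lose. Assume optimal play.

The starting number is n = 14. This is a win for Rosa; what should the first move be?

Positions with no move are L. A position that does have a move is losing for the player to move precisely when every available move leads to a winning position for the opponent. Fill in the labels:
n=0: no move → L
n=1: →0(L), so W
n=2: →1(W) only, which is W, so L
n=3: →2(L), so W
n=4: →2(L), so W
n=5: →4(W) only, which is W, so L
n=6: →5(L), so W
n=7: →6(W) only, which is W, so L
n=8: →7(L), so W
n=9: →6(W), 8(W) — all W, so L
n=10: →5(L), so W
n=11: →10(W) only, which is W, so L
n=12: →9(L), so W
n=13: →12(W) only, which is W, so L
n=14: →7(L), so W
From 14, the L positions reachable in one move are: 7, 13. Any move reaching one of these is winning.

Move to 7.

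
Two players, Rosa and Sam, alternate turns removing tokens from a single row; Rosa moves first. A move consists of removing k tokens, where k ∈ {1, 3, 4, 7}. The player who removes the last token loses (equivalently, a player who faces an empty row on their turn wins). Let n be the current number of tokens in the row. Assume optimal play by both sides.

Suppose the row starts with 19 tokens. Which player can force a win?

Sam wins.

Positions with no move are W. A position that does have a move is losing for the player to move precisely when every available move leads to a winning position for the opponent. Fill in the labels:
n=0: no move; the opponent has just taken the last token and therefore loses → W
n=1: the only move is to 0(W), a W ⇒ L
n=2: can move to 1, which is L ⇒ W
n=3: moves to 2(W), 0(W); every one is W ⇒ L
n=4: can move to 3, which is L ⇒ W
n=5: can move to 1, which is L ⇒ W
n=6: can move to 3, which is L ⇒ W
n=7: can move to 3, which is L ⇒ W
n=8: can move to 1, which is L ⇒ W
n=9: moves to 8(W), 6(W), 5(W), 2(W); every one is W ⇒ L
n=10: can move to 9, which is L ⇒ W
n=11: moves to 10(W), 8(W), 7(W), 4(W); every one is W ⇒ L
n=12: can move to 11, which is L ⇒ W
n=13: can move to 9, which is L ⇒ W
n=14: can move to 11, which is L ⇒ W
n=15: can move to 11, which is L ⇒ W
n=16: can move to 9, which is L ⇒ W
n=17: moves to 16(W), 14(W), 13(W), 10(W); every one is W ⇒ L
n=18: can move to 17, which is L ⇒ W
n=19: moves to 18(W), 16(W), 15(W), 12(W); every one is W ⇒ L
Every move from 19 reaches a W position, so the mover loses.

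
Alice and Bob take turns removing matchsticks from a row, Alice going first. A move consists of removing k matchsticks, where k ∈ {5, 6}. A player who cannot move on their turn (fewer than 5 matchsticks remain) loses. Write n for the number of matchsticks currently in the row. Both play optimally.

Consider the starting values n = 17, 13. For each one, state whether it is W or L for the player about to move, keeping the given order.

Use the standard recursion: the mover loses at a terminal position; elsewhere, the mover wins exactly when some move hands the opponent an L position.
n=0: no move → L
n=1: no move → L
n=2: no move → L
n=3: no move → L
n=4: no move → L
n=5: reaches L-position 0 → W
n=6: reaches L-position 1 → W
n=7: reaches L-position 2 → W
n=8: reaches L-position 3 → W
n=9: reaches L-position 4 → W
n=10: reaches L-position 4 → W
n=11: only reaches 6(W), 5(W), all W → L
n=12: only reaches 7(W), 6(W), all W → L
n=13: only reaches 8(W), 7(W), all W → L
n=14: only reaches 9(W), 8(W), all W → L
n=15: only reaches 10(W), 9(W), all W → L
n=16: reaches L-position 11 → W
n=17: reaches L-position 12 → W

17: W, 13: L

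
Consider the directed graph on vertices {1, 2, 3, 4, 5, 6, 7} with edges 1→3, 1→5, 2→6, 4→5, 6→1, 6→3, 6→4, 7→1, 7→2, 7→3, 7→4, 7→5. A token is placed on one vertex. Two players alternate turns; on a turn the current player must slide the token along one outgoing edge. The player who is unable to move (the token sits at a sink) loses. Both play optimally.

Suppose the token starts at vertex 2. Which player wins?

Use the standard recursion: the mover loses at a terminal position; elsewhere, the mover wins exactly when some move hands the opponent an L position.
Every edge goes from a vertex to one that appears earlier in the order 5, 3, 4, 1, 6, 2, 7, so processing vertices in that order labels each vertex after all of its successors.
5: no outgoing edge → L
3: no outgoing edge → L
4: reaches L-position 5 → W
1: reaches L-position 3 → W
6: reaches L-position 3 → W
2: only reaches 6(W), which is W → L
7: reaches L-position 2 → W
The starting position 2 is L: whatever the player to move does, the opponent receives a W position.

The second player wins.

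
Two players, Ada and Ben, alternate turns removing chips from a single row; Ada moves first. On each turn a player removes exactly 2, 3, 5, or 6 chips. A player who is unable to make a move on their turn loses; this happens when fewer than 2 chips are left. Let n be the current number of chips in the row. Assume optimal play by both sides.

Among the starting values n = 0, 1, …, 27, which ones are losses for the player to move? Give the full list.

Positions with no move are L. A position that does have a move is losing for the player to move precisely when every available move leads to a winning position for the opponent. Fill in the labels:
n=0: no move → L
n=1: no move → L
n=2: W (go to 0, an L position)
n=3: W (go to 1, an L position)
n=4: W (go to 1, an L position)
n=5: W (go to 0, an L position)
n=6: W (go to 1, an L position)
n=7: W (go to 1, an L position)
n=8: L (options 6(W), 5(W), 3(W), 2(W) are all W)
n=9: L (options 7(W), 6(W), 4(W), 3(W) are all W)
n=10: W (go to 8, an L position)
n=11: W (go to 9, an L position)
n=12: W (go to 9, an L position)
n=13: W (go to 8, an L position)
n=14: W (go to 9, an L position)
n=15: W (go to 9, an L position)
n=16: L (options 14(W), 13(W), 11(W), 10(W) are all W)
n=17: L (options 15(W), 14(W), 12(W), 11(W) are all W)
n=18: W (go to 16, an L position)
n=19: W (go to 17, an L position)
n=20: W (go to 17, an L position)
n=21: W (go to 16, an L position)
n=22: W (go to 17, an L position)
n=23: W (go to 17, an L position)
n=24: L (options 22(W), 21(W), 19(W), 18(W) are all W)
n=25: L (options 23(W), 22(W), 20(W), 19(W) are all W)
n=26: W (go to 24, an L position)
n=27: W (go to 25, an L position)
The losing starting values of n are exactly the entries labelled L in this table (8 of them).

0, 1, 8, 9, 16, 17, 24, 25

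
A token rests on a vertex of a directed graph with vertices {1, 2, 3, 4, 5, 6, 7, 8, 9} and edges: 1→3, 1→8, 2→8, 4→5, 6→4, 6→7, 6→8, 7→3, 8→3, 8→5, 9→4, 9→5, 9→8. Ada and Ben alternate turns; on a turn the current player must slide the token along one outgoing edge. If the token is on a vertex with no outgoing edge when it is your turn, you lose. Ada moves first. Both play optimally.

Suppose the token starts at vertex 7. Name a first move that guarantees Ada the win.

Use the standard recursion: the mover loses at a terminal position; elsewhere, the mover wins exactly when some move hands the opponent an L position.
Every edge goes from a vertex to one that appears earlier in the order 3, 5, 4, 8, 9, 7, 6, 2, 1, so processing vertices in that order labels each vertex after all of its successors.
3: no outgoing edge → L
5: no outgoing edge → L
4: reaches L-position 5 → W
8: reaches L-position 5 → W
9: reaches L-position 5 → W
7: reaches L-position 3 → W
6: only reaches 7(W), 8(W), 4(W), all W → L
2: only reaches 8(W), which is W → L
1: reaches L-position 3 → W
From 7, the L positions reachable in one move are: 3.

Move to 3.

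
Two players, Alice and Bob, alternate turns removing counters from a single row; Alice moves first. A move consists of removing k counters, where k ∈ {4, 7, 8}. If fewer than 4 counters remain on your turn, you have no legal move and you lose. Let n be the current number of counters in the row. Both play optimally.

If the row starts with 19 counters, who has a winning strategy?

Alice wins.

Build the W/L table. Terminal = L. A non-terminal position is W if it has a move to some L; otherwise it is L.
n=0: no move → L
n=1: no move → L
n=2: no move → L
n=3: no move → L
n=4: W (go to 0, an L position)
n=5: W (go to 1, an L position)
n=6: W (go to 2, an L position)
n=7: W (go to 3, an L position)
n=8: W (go to 1, an L position)
n=9: W (go to 2, an L position)
n=10: W (go to 3, an L position)
n=11: W (go to 3, an L position)
n=12: L (options 8(W), 5(W), 4(W) are all W)
n=13: L (options 9(W), 6(W), 5(W) are all W)
n=14: L (options 10(W), 7(W), 6(W) are all W)
n=15: L (options 11(W), 8(W), 7(W) are all W)
n=16: W (go to 12, an L position)
n=17: W (go to 13, an L position)
n=18: W (go to 14, an L position)
n=19: W (go to 15, an L position)
From 19 Alice can remove 4, leaving 15, reaching an L position.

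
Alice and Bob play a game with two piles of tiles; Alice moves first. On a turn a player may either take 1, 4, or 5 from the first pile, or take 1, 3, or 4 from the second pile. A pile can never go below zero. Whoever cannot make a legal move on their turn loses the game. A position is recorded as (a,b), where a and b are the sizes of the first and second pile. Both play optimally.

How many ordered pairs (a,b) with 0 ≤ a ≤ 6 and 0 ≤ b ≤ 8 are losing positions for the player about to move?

Positions with no move are L. A position that does have a move is losing for the player to move precisely when every available move leads to a winning position for the opponent. Fill in the labels:
Every move lowers a or b (never raises either), so fill the grid row by row in increasing a, and left to right within a row: each cell's successors are then already labelled.
      b=0  b=1  b=2  b=3  b=4  b=5  b=6  b=7  b=8
a=0:    L    W    L    W    W    W    W    L    W
a=1:    W    L    W    L    W    W    W    W    L
a=2:    L    W    L    W    W    W    W    L    W
a=3:    W    L    W    L    W    W    W    W    L
a=4:    W    W    W    W    L    W    L    W    W
a=5:    W    W    W    W    W    L    W    W    W
a=6:    W    W    W    W    L    W    L    W    W
Cells with no legal move (terminal, hence L): (0,0).
The remaining L cells, each justified by listing all of its moves:
(0,2): the only move is to (0,1)(W), a W ⇒ L
(0,7): moves to (0,6)(W), (0,4)(W), (0,3)(W); every one is W ⇒ L
(1,1): moves to (0,1)(W), (1,0)(W); every one is W ⇒ L
(1,3): moves to (0,3)(W), (1,2)(W), (1,0)(W); every one is W ⇒ L
(1,8): moves to (0,8)(W), (1,7)(W), (1,5)(W), (1,4)(W); every one is W ⇒ L
(2,0): the only move is to (1,0)(W), a W ⇒ L
(2,2): moves to (1,2)(W), (2,1)(W); every one is W ⇒ L
(2,7): moves to (1,7)(W), (2,6)(W), (2,4)(W), (2,3)(W); every one is W ⇒ L
(3,1): moves to (2,1)(W), (3,0)(W); every one is W ⇒ L
(3,3): moves to (2,3)(W), (3,2)(W), (3,0)(W); every one is W ⇒ L
(3,8): moves to (2,8)(W), (3,7)(W), (3,5)(W), (3,4)(W); every one is W ⇒ L
(4,4): moves to (3,4)(W), (0,4)(W), (4,3)(W), (4,1)(W), (4,0)(W); every one is W ⇒ L
(4,6): moves to (3,6)(W), (0,6)(W), (4,5)(W), (4,3)(W), (4,2)(W); every one is W ⇒ L
(5,5): moves to (4,5)(W), (1,5)(W), (0,5)(W), (5,4)(W), (5,2)(W), (5,1)(W); every one is W ⇒ L
(6,4): moves to (5,4)(W), (2,4)(W), (1,4)(W), (6,3)(W), (6,1)(W), (6,0)(W); every one is W ⇒ L
(6,6): moves to (5,6)(W), (2,6)(W), (1,6)(W), (6,5)(W), (6,3)(W), (6,2)(W); every one is W ⇒ L
Every other cell has at least one move into one of the L cells above, so it is W.
L cells per row: a=0: 3, a=1: 3, a=2: 3, a=3: 3, a=4: 2, a=5: 1, a=6: 2; total 17.

17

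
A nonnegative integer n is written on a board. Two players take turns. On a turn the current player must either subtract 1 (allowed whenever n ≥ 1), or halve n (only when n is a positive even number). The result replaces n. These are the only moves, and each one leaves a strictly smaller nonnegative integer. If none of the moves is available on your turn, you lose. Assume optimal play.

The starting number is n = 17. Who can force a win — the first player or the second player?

Compute win/loss labels from the base case upward. A position with no move is L. Any other position is W if it can reach an L in one move, else L.
n=0: no move → L
n=1: reaches L-position 0 → W
n=2: only reaches 1(W), which is W → L
n=3: reaches L-position 2 → W
n=4: reaches L-position 2 → W
n=5: only reaches 4(W), which is W → L
n=6: reaches L-position 5 → W
n=7: only reaches 6(W), which is W → L
n=8: reaches L-position 7 → W
n=9: only reaches 8(W), which is W → L
n=10: reaches L-position 5 → W
n=11: only reaches 10(W), which is W → L
n=12: reaches L-position 11 → W
n=13: only reaches 12(W), which is W → L
n=14: reaches L-position 7 → W
n=15: only reaches 14(W), which is W → L
n=16: reaches L-position 15 → W
n=17: only reaches 16(W), which is W → L
The starting position 17 is L: whatever the player to move does, the opponent receives a W position.

The second player wins.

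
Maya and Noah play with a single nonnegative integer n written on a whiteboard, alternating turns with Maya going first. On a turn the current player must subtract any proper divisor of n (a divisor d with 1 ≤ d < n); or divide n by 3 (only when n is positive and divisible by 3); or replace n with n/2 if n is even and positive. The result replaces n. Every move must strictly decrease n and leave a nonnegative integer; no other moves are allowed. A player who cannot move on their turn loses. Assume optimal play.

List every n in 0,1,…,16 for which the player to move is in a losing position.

Compute win/loss labels from the base case upward. A position with no move is L. Any other position is W if it can reach an L in one move, else L.
n=0: no move → L
n=1: no move → L
n=2: reaches L-position 1 → W
n=3: reaches L-position 1 → W
n=4: only reaches 2(W), 3(W), all W → L
n=5: reaches L-position 4 → W
n=6: reaches L-position 4 → W
n=7: only reaches 6(W), which is W → L
n=8: reaches L-position 4 → W
n=9: only reaches 3(W), 6(W), 8(W), all W → L
n=10: reaches L-position 9 → W
n=11: only reaches 10(W), which is W → L
n=12: reaches L-position 4 → W
n=13: only reaches 12(W), which is W → L
n=14: reaches L-position 7 → W
n=15: only reaches 5(W), 10(W), 12(W), 14(W), all W → L
n=16: reaches L-position 15 → W
Reading off the rows marked L gives the requested list; there are 8 such values of n.

0, 1, 4, 7, 9, 11, 13, 15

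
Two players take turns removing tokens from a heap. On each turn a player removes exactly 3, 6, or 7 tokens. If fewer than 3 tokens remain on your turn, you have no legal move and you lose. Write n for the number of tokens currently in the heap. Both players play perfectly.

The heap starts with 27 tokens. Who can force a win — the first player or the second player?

Classify positions by backward induction: terminal positions (no move available) are L. From any other position, the mover wins iff some move reaches an L.
n=0: no move → L
n=1: no move → L
n=2: no move → L
n=3: reaches L-position 0 → W
n=4: reaches L-position 1 → W
n=5: reaches L-position 2 → W
n=6: reaches L-position 0 → W
n=7: reaches L-position 1 → W
n=8: reaches L-position 2 → W
n=9: reaches L-position 2 → W
n=10: only reaches 7(W), 4(W), 3(W), all W → L
n=11: only reaches 8(W), 5(W), 4(W), all W → L
n=12: only reaches 9(W), 6(W), 5(W), all W → L
n=13: reaches L-position 10 → W
n=14: reaches L-position 11 → W
n=15: reaches L-position 12 → W
n=16: reaches L-position 10 → W
n=17: reaches L-position 11 → W
n=18: reaches L-position 12 → W
n=19: reaches L-position 12 → W
n=20: only reaches 17(W), 14(W), 13(W), all W → L
n=21: only reaches 18(W), 15(W), 14(W), all W → L
n=22: only reaches 19(W), 16(W), 15(W), all W → L
n=23: reaches L-position 20 → W
n=24: reaches L-position 21 → W
n=25: reaches L-position 22 → W
n=26: reaches L-position 20 → W
n=27: reaches L-position 21 → W
From 27 the player to move can remove 6, leaving 21, reaching an L position.

The first player wins.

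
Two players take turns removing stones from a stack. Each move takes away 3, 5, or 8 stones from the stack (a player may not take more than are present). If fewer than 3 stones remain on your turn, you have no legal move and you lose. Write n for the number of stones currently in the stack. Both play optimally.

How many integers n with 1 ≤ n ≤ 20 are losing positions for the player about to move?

Classify positions by backward induction: terminal positions (no move available) are L. From any other position, the mover wins iff some move reaches an L.
n=0: no move → L
n=1: no move → L
n=2: no move → L
n=3: can move to 0, which is L ⇒ W
n=4: can move to 1, which is L ⇒ W
n=5: can move to 2, which is L ⇒ W
n=6: can move to 1, which is L ⇒ W
n=7: can move to 2, which is L ⇒ W
n=8: can move to 0, which is L ⇒ W
n=9: can move to 1, which is L ⇒ W
n=10: can move to 2, which is L ⇒ W
n=11: moves to 8(W), 6(W), 3(W); every one is W ⇒ L
n=12: moves to 9(W), 7(W), 4(W); every one is W ⇒ L
n=13: moves to 10(W), 8(W), 5(W); every one is W ⇒ L
n=14: can move to 11, which is L ⇒ W
n=15: can move to 12, which is L ⇒ W
n=16: can move to 13, which is L ⇒ W
n=17: can move to 12, which is L ⇒ W
n=18: can move to 13, which is L ⇒ W
n=19: can move to 11, which is L ⇒ W
n=20: can move to 12, which is L ⇒ W
L entries with 1 ≤ n ≤ 20 (n=0 is outside the asked range and is not counted): n = 1, 2, 11, 12, 13; that makes 5.

5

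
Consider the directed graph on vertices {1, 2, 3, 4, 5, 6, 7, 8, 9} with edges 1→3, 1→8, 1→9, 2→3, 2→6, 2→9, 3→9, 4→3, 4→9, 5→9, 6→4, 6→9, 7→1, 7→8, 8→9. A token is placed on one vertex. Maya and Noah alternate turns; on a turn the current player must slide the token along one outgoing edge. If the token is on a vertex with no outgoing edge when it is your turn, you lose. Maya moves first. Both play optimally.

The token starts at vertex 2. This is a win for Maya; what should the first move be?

Compute win/loss labels from the base case upward. A position with no move is L. Any other position is W if it can reach an L in one move, else L.
Every edge goes from a vertex to one that appears earlier in the order 9, 5, 3, 4, 8, 1, 6, 7, 2, so processing vertices in that order labels each vertex after all of its successors.
9: no outgoing edge → L
5: →9(L), so W
3: →9(L), so W
4: →9(L), so W
8: →9(L), so W
1: →9(L), so W
6: →9(L), so W
7: →1(W), 8(W) — all W, so L
2: →9(L), so W
From 2, the L positions reachable in one move are: 9.

Move to 9.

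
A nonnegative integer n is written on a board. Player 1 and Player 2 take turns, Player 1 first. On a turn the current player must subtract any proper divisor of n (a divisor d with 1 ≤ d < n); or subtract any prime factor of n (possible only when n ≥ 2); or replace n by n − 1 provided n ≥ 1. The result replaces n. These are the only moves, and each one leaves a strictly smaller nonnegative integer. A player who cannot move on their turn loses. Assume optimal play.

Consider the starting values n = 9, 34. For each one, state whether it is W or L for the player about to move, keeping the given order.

Build the W/L table. Terminal = L. A non-terminal position is W if it has a move to some L; otherwise it is L.
n=0: no move → L
n=1: →0(L), so W
n=2: →0(L), so W
n=3: →0(L), so W
n=4: →2(W), 3(W) — all W, so L
n=5: →0(L), so W
n=6: →4(L), so W
n=7: →0(L), so W
n=8: →4(L), so W
n=9: →6(W), 8(W) — all W, so L
n=10: →9(L), so W
n=11: →0(L), so W
n=12: →9(L), so W
n=13: →0(L), so W
n=14: →7(W), 12(W), 13(W) — all W, so L
n=15: →14(L), so W
n=16: →14(L), so W
n=17: →0(L), so W
n=18: →9(L), so W
n=19: →0(L), so W
n=20: →10(W), 15(W), 16(W), 18(W), 19(W) — all W, so L
n=21: →14(L), so W
n=22: →20(L), so W
n=23: →0(L), so W
n=24: →20(L), so W
n=25: →20(L), so W
n=26: →13(W), 24(W), 25(W) — all W, so L
n=27: →26(L), so W
n=28: →14(L), so W
n=29: →0(L), so W
n=30: →20(L), so W
n=31: →0(L), so W
n=32: →16(W), 24(W), 28(W), 30(W), 31(W) — all W, so L
n=33: →32(L), so W
n=34: →32(L), so W

9: L, 34: W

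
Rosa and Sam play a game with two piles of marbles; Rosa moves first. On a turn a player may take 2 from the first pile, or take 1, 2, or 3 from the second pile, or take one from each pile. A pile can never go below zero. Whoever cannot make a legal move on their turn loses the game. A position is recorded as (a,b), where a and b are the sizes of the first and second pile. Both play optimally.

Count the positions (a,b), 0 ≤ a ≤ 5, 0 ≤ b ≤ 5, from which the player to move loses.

Build the W/L table. Terminal = L. A non-terminal position is W if it has a move to some L; otherwise it is L.
Every move lowers a or b (never raises either), so fill the grid row by row in increasing a, and left to right within a row: each cell's successors are then already labelled.
      b=0  b=1  b=2  b=3  b=4  b=5
a=0:    L    W    W    W    L    W
a=1:    L    W    W    W    L    W
a=2:    W    W    L    W    W    W
a=3:    W    L    W    W    W    L
a=4:    L    W    W    W    L    W
a=5:    L    W    W    W    L    W
Cells with no legal move (terminal, hence L): (0,0), (1,0).
The remaining L cells, each justified by listing all of its moves:
(0,4): only reaches (0,3)(W), (0,2)(W), (0,1)(W), all W → L
(1,4): only reaches (1,3)(W), (1,2)(W), (1,1)(W), (0,3)(W), all W → L
(2,2): only reaches (0,2)(W), (2,1)(W), (2,0)(W), (1,1)(W), all W → L
(3,1): only reaches (1,1)(W), (3,0)(W), (2,0)(W), all W → L
(3,5): only reaches (1,5)(W), (3,4)(W), (3,3)(W), (3,2)(W), (2,4)(W), all W → L
(4,0): only reaches (2,0)(W), which is W → L
(4,4): only reaches (2,4)(W), (4,3)(W), (4,2)(W), (4,1)(W), (3,3)(W), all W → L
(5,0): only reaches (3,0)(W), which is W → L
(5,4): only reaches (3,4)(W), (5,3)(W), (5,2)(W), (5,1)(W), (4,3)(W), all W → L
Every other cell has at least one move into one of the L cells above, so it is W.
L cells per row: a=0: 2, a=1: 2, a=2: 1, a=3: 2, a=4: 2, a=5: 2; total 11.

11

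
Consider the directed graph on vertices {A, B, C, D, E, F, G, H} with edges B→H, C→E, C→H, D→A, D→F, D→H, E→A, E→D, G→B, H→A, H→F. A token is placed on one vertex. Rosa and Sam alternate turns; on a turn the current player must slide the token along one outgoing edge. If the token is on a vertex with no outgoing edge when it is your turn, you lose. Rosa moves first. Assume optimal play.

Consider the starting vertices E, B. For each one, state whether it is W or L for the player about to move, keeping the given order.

Positions with no move are L. A position that does have a move is losing for the player to move precisely when every available move leads to a winning position for the opponent. Fill in the labels:
Every edge goes from a vertex to one that appears earlier in the order F, A, H, D, B, E, G, C, so processing vertices in that order labels each vertex after all of its successors.
F: no outgoing edge → L
A: no outgoing edge → L
H: reaches L-position A → W
D: reaches L-position A → W
B: only reaches H(W), which is W → L
E: reaches L-position A → W
G: reaches L-position B → W
C: only reaches E(W), H(W), all W → L

E: W, B: L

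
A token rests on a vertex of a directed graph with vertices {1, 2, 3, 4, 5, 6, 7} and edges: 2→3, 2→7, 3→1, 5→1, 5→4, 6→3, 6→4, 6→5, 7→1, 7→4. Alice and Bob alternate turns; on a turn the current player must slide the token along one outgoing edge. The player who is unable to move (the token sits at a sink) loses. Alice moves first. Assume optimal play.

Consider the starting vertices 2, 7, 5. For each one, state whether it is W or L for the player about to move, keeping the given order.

2: L, 7: W, 5: W

Compute win/loss labels from the base case upward. A position with no move is L. Any other position is W if it can reach an L in one move, else L.
Every edge goes from a vertex to one that appears earlier in the order 1, 4, 3, 5, 6, 7, 2, so processing vertices in that order labels each vertex after all of its successors.
1: no outgoing edge → L
4: no outgoing edge → L
3: W (go to 1, an L position)
5: W (go to 4, an L position)
6: W (go to 4, an L position)
7: W (go to 4, an L position)
2: L (options 7(W), 3(W) are all W)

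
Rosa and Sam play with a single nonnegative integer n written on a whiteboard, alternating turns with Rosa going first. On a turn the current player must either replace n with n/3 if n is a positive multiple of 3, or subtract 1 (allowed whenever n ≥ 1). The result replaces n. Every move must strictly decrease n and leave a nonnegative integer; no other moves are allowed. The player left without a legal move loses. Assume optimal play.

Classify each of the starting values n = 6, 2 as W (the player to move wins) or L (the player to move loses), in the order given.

6: W, 2: L

Classify positions by backward induction: terminal positions (no move available) are L. From any other position, the mover wins iff some move reaches an L.
n=0: no move → L
n=1: W (go to 0, an L position)
n=2: L (sole option 1(W) is W)
n=3: W (go to 2, an L position)
n=4: L (sole option 3(W) is W)
n=5: W (go to 4, an L position)
n=6: W (go to 2, an L position)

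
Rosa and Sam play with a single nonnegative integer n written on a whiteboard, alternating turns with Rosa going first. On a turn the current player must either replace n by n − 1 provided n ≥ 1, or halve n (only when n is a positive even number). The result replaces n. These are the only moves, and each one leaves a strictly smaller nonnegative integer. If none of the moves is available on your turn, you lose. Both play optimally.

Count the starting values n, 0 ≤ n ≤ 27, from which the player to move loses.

14

Classify positions by backward induction: terminal positions (no move available) are L. From any other position, the mover wins iff some move reaches an L.
n=0: no move → L
n=1: can move to 0, which is L ⇒ W
n=2: the only move is to 1(W), a W ⇒ L
n=3: can move to 2, which is L ⇒ W
n=4: can move to 2, which is L ⇒ W
n=5: the only move is to 4(W), a W ⇒ L
n=6: can move to 5, which is L ⇒ W
n=7: the only move is to 6(W), a W ⇒ L
n=8: can move to 7, which is L ⇒ W
n=9: the only move is to 8(W), a W ⇒ L
n=10: can move to 5, which is L ⇒ W
n=11: the only move is to 10(W), a W ⇒ L
n=12: can move to 11, which is L ⇒ W
n=13: the only move is to 12(W), a W ⇒ L
n=14: can move to 7, which is L ⇒ W
n=15: the only move is to 14(W), a W ⇒ L
n=16: can move to 15, which is L ⇒ W
n=17: the only move is to 16(W), a W ⇒ L
n=18: can move to 9, which is L ⇒ W
n=19: the only move is to 18(W), a W ⇒ L
n=20: can move to 19, which is L ⇒ W
n=21: the only move is to 20(W), a W ⇒ L
n=22: can move to 11, which is L ⇒ W
n=23: the only move is to 22(W), a W ⇒ L
n=24: can move to 23, which is L ⇒ W
n=25: the only move is to 24(W), a W ⇒ L
n=26: can move to 13, which is L ⇒ W
n=27: the only move is to 26(W), a W ⇒ L
L entries with 0 ≤ n ≤ 27: n = 0, 2, 5, 7, 9, 11, 13, 15, 17, 19, 21, 23, 25, 27; that makes 14.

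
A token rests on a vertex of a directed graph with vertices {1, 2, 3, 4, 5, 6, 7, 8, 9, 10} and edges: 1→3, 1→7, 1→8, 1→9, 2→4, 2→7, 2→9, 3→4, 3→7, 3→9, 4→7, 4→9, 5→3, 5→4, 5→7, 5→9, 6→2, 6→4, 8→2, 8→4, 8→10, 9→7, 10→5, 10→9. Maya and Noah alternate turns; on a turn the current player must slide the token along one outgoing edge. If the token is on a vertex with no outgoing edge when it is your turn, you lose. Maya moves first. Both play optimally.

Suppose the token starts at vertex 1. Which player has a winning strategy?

Maya wins.

Compute win/loss labels from the base case upward. A position with no move is L. Any other position is W if it can reach an L in one move, else L.
Every edge goes from a vertex to one that appears earlier in the order 7, 9, 4, 3, 5, 10, 2, 6, 8, 1, so processing vertices in that order labels each vertex after all of its successors.
7: no outgoing edge → L
9: W (go to 7, an L position)
4: W (go to 7, an L position)
3: W (go to 7, an L position)
5: W (go to 7, an L position)
10: L (options 5(W), 9(W) are all W)
2: W (go to 7, an L position)
6: L (options 2(W), 4(W) are all W)
8: W (go to 10, an L position)
1: W (go to 7, an L position)
From 1 Maya can move to 7, reaching an L position.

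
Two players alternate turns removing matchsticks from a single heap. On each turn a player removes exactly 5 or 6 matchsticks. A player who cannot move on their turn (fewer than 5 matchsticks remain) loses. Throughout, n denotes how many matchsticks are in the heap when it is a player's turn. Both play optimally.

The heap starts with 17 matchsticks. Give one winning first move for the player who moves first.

Remove 5, leaving 12.

Compute win/loss labels from the base case upward. A position with no move is L. Any other position is W if it can reach an L in one move, else L.
n=0: no move → L
n=1: no move → L
n=2: no move → L
n=3: no move → L
n=4: no move → L
n=5: W (go to 0, an L position)
n=6: W (go to 1, an L position)
n=7: W (go to 2, an L position)
n=8: W (go to 3, an L position)
n=9: W (go to 4, an L position)
n=10: W (go to 4, an L position)
n=11: L (options 6(W), 5(W) are all W)
n=12: L (options 7(W), 6(W) are all W)
n=13: L (options 8(W), 7(W) are all W)
n=14: L (options 9(W), 8(W) are all W)
n=15: L (options 10(W), 9(W) are all W)
n=16: W (go to 11, an L position)
n=17: W (go to 12, an L position)
From 17, the L positions reachable in one move are: 12, 11. Any move reaching one of these is winning.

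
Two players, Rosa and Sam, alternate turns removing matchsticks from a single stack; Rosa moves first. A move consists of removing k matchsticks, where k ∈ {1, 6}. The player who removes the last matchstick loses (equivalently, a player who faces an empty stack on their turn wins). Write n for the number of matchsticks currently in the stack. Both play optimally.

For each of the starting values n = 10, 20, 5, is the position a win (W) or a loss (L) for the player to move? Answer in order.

Use the standard recursion: the mover wins at a terminal position; elsewhere, the mover wins exactly when some move hands the opponent an L position.
n=0: no move; the opponent has just taken the last matchstick and therefore loses → W
n=1: L (sole option 0(W) is W)
n=2: W (go to 1, an L position)
n=3: L (sole option 2(W) is W)
n=4: W (go to 3, an L position)
n=5: L (sole option 4(W) is W)
n=6: W (go to 5, an L position)
n=7: W (go to 1, an L position)
n=8: L (options 7(W), 2(W) are all W)
n=9: W (go to 8, an L position)
n=10: L (options 9(W), 4(W) are all W)
n=11: W (go to 10, an L position)
n=12: L (options 11(W), 6(W) are all W)
n=13: W (go to 12, an L position)
n=14: W (go to 8, an L position)
n=15: L (options 14(W), 9(W) are all W)
n=16: W (go to 15, an L position)
n=17: L (options 16(W), 11(W) are all W)
n=18: W (go to 17, an L position)
n=19: L (options 18(W), 13(W) are all W)
n=20: W (go to 19, an L position)

10: L, 20: W, 5: L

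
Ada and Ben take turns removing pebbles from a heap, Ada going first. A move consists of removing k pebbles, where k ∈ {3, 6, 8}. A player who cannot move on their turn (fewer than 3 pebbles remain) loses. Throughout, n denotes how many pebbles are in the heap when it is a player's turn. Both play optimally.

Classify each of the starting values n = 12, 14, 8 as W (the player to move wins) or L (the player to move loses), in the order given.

12: L, 14: W, 8: W

Classify positions by backward induction: terminal positions (no move available) are L. From any other position, the mover wins iff some move reaches an L.
n=0: no move → L
n=1: no move → L
n=2: no move → L
n=3: can move to 0, which is L ⇒ W
n=4: can move to 1, which is L ⇒ W
n=5: can move to 2, which is L ⇒ W
n=6: can move to 0, which is L ⇒ W
n=7: can move to 1, which is L ⇒ W
n=8: can move to 2, which is L ⇒ W
n=9: can move to 1, which is L ⇒ W
n=10: can move to 2, which is L ⇒ W
n=11: moves to 8(W), 5(W), 3(W); every one is W ⇒ L
n=12: moves to 9(W), 6(W), 4(W); every one is W ⇒ L
n=13: moves to 10(W), 7(W), 5(W); every one is W ⇒ L
n=14: can move to 11, which is L ⇒ W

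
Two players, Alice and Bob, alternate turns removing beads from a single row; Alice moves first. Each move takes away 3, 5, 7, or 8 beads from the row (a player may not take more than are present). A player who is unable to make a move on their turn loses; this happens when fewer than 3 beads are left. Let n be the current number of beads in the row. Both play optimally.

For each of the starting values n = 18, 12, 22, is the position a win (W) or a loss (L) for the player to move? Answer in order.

18: W, 12: L, 22: L

Compute win/loss labels from the base case upward. A position with no move is L. Any other position is W if it can reach an L in one move, else L.
n=0: no move → L
n=1: no move → L
n=2: no move → L
n=3: reaches L-position 0 → W
n=4: reaches L-position 1 → W
n=5: reaches L-position 2 → W
n=6: reaches L-position 1 → W
n=7: reaches L-position 2 → W
n=8: reaches L-position 1 → W
n=9: reaches L-position 2 → W
n=10: reaches L-position 2 → W
n=11: only reaches 8(W), 6(W), 4(W), 3(W), all W → L
n=12: only reaches 9(W), 7(W), 5(W), 4(W), all W → L
n=13: only reaches 10(W), 8(W), 6(W), 5(W), all W → L
n=14: reaches L-position 11 → W
n=15: reaches L-position 12 → W
n=16: reaches L-position 13 → W
n=17: reaches L-position 12 → W
n=18: reaches L-position 13 → W
n=19: reaches L-position 12 → W
n=20: reaches L-position 13 → W
n=21: reaches L-position 13 → W
n=22: only reaches 19(W), 17(W), 15(W), 14(W), all W → L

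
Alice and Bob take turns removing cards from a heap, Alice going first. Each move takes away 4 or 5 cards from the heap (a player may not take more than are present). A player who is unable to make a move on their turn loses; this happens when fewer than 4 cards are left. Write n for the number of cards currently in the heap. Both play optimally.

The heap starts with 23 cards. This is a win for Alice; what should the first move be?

Remove 4, leaving 19.

Label each position W (a win for the player to move) or L (a loss). A position with no legal move is L; any other position is W exactly when some move reaches an L, and L when every move reaches a W.
n=0: no move → L
n=1: no move → L
n=2: no move → L
n=3: no move → L
n=4: →0(L), so W
n=5: →1(L), so W
n=6: →2(L), so W
n=7: →3(L), so W
n=8: →3(L), so W
n=9: →5(W), 4(W) — all W, so L
n=10: →6(W), 5(W) — all W, so L
n=11: →7(W), 6(W) — all W, so L
n=12: →8(W), 7(W) — all W, so L
n=13: →9(L), so W
n=14: →10(L), so W
n=15: →11(L), so W
n=16: →12(L), so W
n=17: →12(L), so W
n=18: →14(W), 13(W) — all W, so L
n=19: →15(W), 14(W) — all W, so L
n=20: →16(W), 15(W) — all W, so L
n=21: →17(W), 16(W) — all W, so L
n=22: →18(L), so W
n=23: →19(L), so W
From 23, the L positions reachable in one move are: 19, 18. Any move reaching one of these is winning.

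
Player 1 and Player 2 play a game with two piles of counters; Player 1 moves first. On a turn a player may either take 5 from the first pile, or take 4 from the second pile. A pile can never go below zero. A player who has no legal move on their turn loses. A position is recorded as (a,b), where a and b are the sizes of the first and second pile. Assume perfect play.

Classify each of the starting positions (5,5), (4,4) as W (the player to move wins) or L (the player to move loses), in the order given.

Classify positions by backward induction: terminal positions (no move available) are L. From any other position, the mover wins iff some move reaches an L.
No move ever increases a pile, so every position that can arise here has a ≤ 5 and b ≤ 5; it is enough to label the cells with 0 ≤ a ≤ 5 and 0 ≤ b ≤ 5.
Every move lowers a or b (never raises either), so fill the grid row by row in increasing a, and left to right within a row: each cell's successors are then already labelled.
      b=0  b=1  b=2  b=3  b=4  b=5
a=0:    L    L    L    L    W    W
a=1:    L    L    L    L    W    W
a=2:    L    L    L    L    W    W
a=3:    L    L    L    L    W    W
a=4:    L    L    L    L    W    W
a=5:    W    W    W    W    L    L
Cells with no legal move (terminal, hence L): (0,0), (0,1), (0,2), (0,3), (1,0), (1,1), (1,2), (1,3), (2,0), (2,1), (2,2), (2,3), (3,0), (3,1), (3,2), (3,3), (4,0), (4,1), (4,2), (4,3).
The remaining L cells, each justified by listing all of its moves:
(5,4): →(0,4)(W), (5,0)(W) — all W, so L
(5,5): →(0,5)(W), (5,1)(W) — all W, so L
Every other cell has at least one move into one of the L cells above, so it is W.
(5,5): one of the L cells justified above, so L
(4,4): the move to (4,0) reaches an L cell, so W

(5,5): L, (4,4): W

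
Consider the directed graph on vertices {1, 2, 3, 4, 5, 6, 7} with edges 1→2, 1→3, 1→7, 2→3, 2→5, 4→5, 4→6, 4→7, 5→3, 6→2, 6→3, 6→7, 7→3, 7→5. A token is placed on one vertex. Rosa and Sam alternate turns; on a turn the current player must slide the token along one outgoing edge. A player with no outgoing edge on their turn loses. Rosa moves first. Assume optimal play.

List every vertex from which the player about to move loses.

3, 4

Work bottom-up. With no move the player to move loses. Otherwise the position is W if at least one move leads to an L position for the opponent, and L if every move leads to a W.
Every edge goes from a vertex to one that appears earlier in the order 3, 5, 7, 2, 1, 6, 4, so processing vertices in that order labels each vertex after all of its successors.
3: no outgoing edge → L
5: →3(L), so W
7: →3(L), so W
2: →3(L), so W
1: →3(L), so W
6: →3(L), so W
4: →6(W), 7(W), 5(W) — all W, so L
Reading off the rows marked L gives the requested list; there are 2 such vertices.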